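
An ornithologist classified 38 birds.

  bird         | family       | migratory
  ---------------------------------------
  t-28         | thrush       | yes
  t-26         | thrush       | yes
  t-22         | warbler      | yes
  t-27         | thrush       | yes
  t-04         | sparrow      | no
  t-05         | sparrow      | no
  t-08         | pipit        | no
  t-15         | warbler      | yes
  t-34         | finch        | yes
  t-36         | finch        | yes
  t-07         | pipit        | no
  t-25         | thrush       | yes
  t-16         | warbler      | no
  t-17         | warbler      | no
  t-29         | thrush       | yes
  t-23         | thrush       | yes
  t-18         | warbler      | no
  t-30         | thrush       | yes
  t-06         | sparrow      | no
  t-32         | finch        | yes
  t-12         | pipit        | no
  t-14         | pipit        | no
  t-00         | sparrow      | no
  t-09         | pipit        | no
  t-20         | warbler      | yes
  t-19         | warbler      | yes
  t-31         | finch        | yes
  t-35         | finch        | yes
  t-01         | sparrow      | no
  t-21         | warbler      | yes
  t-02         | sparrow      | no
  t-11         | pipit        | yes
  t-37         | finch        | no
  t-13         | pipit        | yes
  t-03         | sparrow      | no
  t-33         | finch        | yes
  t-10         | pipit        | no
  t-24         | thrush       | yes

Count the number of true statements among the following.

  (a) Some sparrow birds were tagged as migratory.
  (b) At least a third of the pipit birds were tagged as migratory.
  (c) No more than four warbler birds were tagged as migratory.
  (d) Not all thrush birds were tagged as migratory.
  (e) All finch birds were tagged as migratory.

0

(a) sparrow: |A| = 7, |A ∩ B| = 0; needs A ∩ B ≠ ∅ (|A ∩ B| ≥ 1) — false.
(b) pipit: |A| = 8, |A ∩ B| = 2; needs |A ∩ B| / |A| ≥ 1/3 — false.
(c) warbler: |A| = 8, |A ∩ B| = 5; needs |A ∩ B| ≤ 4 — false.
(d) thrush: |A| = 8, |A ∩ B| = 8; needs A ⊄ B (|A ∖ B| ≥ 1) — false.
(e) finch: |A| = 7, |A ∩ B| = 6; needs A ⊆ B, i.e. every element of A is in B (|A ∖ B| = 0) — false.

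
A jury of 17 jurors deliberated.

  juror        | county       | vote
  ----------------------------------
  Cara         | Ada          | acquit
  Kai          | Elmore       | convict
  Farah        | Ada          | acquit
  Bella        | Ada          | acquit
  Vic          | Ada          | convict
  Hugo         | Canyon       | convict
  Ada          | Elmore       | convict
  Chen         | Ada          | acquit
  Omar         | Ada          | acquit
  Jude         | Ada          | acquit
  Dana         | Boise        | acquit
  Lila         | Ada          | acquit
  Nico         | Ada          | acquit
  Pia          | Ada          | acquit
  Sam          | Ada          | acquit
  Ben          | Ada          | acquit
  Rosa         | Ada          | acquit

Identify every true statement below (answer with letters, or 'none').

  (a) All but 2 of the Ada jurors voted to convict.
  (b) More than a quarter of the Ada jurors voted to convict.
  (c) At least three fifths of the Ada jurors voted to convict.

|A| = 13, |A ∩ B| = 1, |A ∖ B| = 12.
(a) |A ∖ B| = 2: fails.
(b) |A ∩ B| / |A| > 1/4: fails.
(c) |A ∩ B| / |A| ≥ 3/5: fails.

none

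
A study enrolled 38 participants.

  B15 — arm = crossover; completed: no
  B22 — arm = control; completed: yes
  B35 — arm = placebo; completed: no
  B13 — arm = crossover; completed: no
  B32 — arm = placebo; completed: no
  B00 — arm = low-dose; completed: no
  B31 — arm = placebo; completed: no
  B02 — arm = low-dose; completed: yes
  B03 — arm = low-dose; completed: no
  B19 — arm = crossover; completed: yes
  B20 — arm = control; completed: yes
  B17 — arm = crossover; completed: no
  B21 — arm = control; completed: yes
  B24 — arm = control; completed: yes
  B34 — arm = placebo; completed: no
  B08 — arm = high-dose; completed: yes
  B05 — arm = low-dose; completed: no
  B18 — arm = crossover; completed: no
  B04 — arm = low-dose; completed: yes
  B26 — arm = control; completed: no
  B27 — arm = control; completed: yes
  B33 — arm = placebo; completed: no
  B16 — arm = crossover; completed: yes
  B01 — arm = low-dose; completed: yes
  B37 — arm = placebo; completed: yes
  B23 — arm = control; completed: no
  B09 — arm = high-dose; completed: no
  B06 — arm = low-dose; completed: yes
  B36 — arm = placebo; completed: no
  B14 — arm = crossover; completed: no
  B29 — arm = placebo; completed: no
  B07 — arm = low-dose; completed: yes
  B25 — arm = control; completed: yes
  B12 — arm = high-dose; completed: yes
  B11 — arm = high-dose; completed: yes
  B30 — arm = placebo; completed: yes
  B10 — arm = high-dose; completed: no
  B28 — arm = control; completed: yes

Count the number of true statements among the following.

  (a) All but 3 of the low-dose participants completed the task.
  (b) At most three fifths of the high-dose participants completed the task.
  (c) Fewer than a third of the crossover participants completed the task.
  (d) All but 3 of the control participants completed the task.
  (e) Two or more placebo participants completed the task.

4

(a) low-dose: |A| = 8, |A ∩ B| = 5; needs |A ∖ B| = 3 — true.
(b) high-dose: |A| = 5, |A ∩ B| = 3; needs |A ∩ B| / |A| ≤ 3/5 — true.
(c) crossover: |A| = 7, |A ∩ B| = 2; needs |A ∩ B| / |A| < 1/3 — true.
(d) control: |A| = 9, |A ∩ B| = 7; needs |A ∖ B| = 3 — false.
(e) placebo: |A| = 9, |A ∩ B| = 2; needs |A ∩ B| ≥ 2 — true.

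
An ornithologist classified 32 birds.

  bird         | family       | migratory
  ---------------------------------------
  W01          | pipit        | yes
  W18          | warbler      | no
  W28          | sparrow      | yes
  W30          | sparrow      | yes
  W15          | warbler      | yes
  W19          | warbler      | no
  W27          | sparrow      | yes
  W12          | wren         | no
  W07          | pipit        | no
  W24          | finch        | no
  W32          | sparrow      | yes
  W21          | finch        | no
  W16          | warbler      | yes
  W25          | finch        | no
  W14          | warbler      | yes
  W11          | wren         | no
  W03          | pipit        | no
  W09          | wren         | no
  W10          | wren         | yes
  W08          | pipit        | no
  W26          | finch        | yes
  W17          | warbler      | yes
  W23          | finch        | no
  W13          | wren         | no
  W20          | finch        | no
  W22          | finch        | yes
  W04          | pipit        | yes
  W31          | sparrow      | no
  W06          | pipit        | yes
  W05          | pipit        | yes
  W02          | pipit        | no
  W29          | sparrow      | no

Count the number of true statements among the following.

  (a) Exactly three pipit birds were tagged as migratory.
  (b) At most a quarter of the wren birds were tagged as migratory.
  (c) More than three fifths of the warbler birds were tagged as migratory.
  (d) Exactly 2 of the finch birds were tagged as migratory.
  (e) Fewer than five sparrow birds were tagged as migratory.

(a) pipit: |A| = 8, |A ∩ B| = 4; needs |A ∩ B| = 3 — false.
(b) wren: |A| = 5, |A ∩ B| = 1; needs |A ∩ B| / |A| ≤ 1/4 — true.
(c) warbler: |A| = 6, |A ∩ B| = 4; needs |A ∩ B| / |A| > 3/5 — true.
(d) finch: |A| = 7, |A ∩ B| = 2; needs |A ∩ B| = 2 — true.
(e) sparrow: |A| = 6, |A ∩ B| = 4; needs |A ∩ B| < 5 — true.

4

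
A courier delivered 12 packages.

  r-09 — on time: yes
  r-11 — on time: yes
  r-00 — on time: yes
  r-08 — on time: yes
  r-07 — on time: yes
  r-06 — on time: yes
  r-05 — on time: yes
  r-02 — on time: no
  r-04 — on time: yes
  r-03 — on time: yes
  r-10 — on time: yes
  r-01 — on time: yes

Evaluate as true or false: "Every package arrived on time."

Truth condition: A ⊆ B, i.e. every element of A is in B (|A ∖ B| = 0).
A (the restrictor) = {r-09, r-11, r-00, r-08, r-07, r-06, r-05, r-02, r-04, r-03, r-10, r-01}, |A| = 12.
A ∖ B = {r-02}, so |A ∖ B| = 1.
So the statement is false.

False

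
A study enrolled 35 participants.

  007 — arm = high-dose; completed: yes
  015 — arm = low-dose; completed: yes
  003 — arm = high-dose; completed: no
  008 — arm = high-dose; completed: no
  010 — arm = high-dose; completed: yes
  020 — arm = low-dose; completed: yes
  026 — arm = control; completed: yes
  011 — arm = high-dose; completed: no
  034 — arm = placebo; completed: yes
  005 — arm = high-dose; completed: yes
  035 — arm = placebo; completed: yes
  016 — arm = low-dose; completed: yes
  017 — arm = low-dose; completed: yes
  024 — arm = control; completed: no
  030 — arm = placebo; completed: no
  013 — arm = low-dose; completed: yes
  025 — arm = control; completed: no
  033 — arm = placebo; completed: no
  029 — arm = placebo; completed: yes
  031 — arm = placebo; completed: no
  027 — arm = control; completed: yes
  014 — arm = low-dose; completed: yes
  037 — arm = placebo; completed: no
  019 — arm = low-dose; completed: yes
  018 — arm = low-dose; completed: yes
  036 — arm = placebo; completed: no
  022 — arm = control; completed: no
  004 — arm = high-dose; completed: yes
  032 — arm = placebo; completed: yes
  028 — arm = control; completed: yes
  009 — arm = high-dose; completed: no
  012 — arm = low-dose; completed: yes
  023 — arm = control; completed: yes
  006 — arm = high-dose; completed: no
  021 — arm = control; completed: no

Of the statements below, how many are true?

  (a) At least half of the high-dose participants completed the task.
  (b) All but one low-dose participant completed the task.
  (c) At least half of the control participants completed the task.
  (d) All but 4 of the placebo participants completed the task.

1

(a) high-dose: |A| = 9, |A ∩ B| = 4; needs |A ∩ B| ≥ |A ∖ B| — false.
(b) low-dose: |A| = 9, |A ∩ B| = 9; needs |A ∖ B| = 1 — false.
(c) control: |A| = 8, |A ∩ B| = 4; needs |A ∩ B| ≥ |A ∖ B| — true.
(d) placebo: |A| = 9, |A ∩ B| = 4; needs |A ∖ B| = 4 — false.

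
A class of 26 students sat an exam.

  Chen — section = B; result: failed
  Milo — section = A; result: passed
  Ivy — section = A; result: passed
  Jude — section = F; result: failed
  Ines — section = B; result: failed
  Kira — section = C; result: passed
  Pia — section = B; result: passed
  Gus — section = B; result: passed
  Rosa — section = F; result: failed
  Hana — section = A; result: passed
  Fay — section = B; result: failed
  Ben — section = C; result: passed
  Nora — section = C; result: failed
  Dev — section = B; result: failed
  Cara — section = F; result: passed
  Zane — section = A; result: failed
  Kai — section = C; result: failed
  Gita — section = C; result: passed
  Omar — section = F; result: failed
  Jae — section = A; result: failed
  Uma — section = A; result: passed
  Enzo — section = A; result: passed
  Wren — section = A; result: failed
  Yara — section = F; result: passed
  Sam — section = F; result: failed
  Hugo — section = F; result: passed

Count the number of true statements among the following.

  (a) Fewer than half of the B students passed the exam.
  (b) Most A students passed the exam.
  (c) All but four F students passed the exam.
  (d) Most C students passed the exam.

4

(a) B: |A| = 6, |A ∩ B| = 2; needs |A ∩ B| < |A ∖ B| — true.
(b) A: |A| = 8, |A ∩ B| = 5; needs |A ∩ B| > |A ∖ B| — true.
(c) F: |A| = 7, |A ∩ B| = 3; needs |A ∖ B| = 4 — true.
(d) C: |A| = 5, |A ∩ B| = 3; needs |A ∩ B| > |A ∖ B| — true.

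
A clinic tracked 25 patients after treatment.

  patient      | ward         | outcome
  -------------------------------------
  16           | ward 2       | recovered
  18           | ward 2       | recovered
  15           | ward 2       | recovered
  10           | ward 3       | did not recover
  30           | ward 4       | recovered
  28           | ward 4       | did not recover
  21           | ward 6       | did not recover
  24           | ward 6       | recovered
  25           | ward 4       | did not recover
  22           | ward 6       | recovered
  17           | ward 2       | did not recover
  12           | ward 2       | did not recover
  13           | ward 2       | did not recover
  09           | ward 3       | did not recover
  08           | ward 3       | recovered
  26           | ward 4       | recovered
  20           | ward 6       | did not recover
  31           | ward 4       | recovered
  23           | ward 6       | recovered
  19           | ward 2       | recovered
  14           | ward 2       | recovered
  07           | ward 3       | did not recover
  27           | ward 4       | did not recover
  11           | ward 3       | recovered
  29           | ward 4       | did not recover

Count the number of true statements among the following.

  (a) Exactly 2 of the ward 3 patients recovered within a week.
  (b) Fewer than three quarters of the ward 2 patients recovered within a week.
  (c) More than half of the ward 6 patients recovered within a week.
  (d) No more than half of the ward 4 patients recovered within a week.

(a) ward 3: |A| = 5, |A ∩ B| = 2; needs |A ∩ B| = 2 — true.
(b) ward 2: |A| = 8, |A ∩ B| = 5; needs |A ∩ B| / |A| < 3/4 — true.
(c) ward 6: |A| = 5, |A ∩ B| = 3; needs |A ∩ B| > |A ∖ B| — true.
(d) ward 4: |A| = 7, |A ∩ B| = 3; needs |A ∩ B| ≤ |A ∖ B| — true.

4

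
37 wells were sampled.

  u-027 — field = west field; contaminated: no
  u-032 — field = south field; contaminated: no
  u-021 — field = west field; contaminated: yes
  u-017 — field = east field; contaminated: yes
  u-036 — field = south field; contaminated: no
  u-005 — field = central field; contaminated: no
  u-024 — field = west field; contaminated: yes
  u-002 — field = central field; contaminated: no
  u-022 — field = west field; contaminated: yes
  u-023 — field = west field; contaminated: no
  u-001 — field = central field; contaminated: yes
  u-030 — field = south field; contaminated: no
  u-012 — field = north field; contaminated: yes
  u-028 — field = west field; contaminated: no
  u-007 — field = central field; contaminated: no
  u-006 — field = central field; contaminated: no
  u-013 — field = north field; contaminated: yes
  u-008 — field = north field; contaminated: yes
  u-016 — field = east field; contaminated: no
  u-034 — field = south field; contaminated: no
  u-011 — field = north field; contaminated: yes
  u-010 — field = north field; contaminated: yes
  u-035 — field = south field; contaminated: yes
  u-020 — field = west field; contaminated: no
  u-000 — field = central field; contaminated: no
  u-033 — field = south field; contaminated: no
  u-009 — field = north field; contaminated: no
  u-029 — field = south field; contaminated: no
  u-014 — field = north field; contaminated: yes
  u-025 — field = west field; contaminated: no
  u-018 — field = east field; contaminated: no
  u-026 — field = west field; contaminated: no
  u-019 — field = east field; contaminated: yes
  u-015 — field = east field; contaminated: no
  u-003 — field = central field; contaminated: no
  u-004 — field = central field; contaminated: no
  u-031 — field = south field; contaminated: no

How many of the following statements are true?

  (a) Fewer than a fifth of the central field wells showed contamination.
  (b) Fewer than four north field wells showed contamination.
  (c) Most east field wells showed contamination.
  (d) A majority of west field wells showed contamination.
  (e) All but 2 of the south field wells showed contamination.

(a) central field: |A| = 8, |A ∩ B| = 1; needs |A ∩ B| / |A| < 1/5 — true.
(b) north field: |A| = 7, |A ∩ B| = 6; needs |A ∩ B| < 4 — false.
(c) east field: |A| = 5, |A ∩ B| = 2; needs |A ∩ B| > |A ∖ B| — false.
(d) west field: |A| = 9, |A ∩ B| = 3; needs |A ∩ B| > |A ∖ B| — false.
(e) south field: |A| = 8, |A ∩ B| = 1; needs |A ∖ B| = 2 — false.

1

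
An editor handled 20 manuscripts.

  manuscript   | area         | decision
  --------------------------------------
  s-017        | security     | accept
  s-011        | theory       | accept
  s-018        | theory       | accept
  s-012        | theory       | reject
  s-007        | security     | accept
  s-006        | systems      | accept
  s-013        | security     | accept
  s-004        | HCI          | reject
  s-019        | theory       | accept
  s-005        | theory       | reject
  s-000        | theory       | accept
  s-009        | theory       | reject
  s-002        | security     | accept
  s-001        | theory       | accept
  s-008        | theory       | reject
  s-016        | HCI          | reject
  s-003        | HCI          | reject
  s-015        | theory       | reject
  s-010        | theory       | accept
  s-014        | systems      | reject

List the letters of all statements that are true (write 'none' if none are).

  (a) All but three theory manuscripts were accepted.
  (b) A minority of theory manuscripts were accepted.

|A| = 11, |A ∩ B| = 6, |A ∖ B| = 5.
(a) |A ∖ B| = 3: fails.
(b) |A ∩ B| < |A ∖ B|: fails.

none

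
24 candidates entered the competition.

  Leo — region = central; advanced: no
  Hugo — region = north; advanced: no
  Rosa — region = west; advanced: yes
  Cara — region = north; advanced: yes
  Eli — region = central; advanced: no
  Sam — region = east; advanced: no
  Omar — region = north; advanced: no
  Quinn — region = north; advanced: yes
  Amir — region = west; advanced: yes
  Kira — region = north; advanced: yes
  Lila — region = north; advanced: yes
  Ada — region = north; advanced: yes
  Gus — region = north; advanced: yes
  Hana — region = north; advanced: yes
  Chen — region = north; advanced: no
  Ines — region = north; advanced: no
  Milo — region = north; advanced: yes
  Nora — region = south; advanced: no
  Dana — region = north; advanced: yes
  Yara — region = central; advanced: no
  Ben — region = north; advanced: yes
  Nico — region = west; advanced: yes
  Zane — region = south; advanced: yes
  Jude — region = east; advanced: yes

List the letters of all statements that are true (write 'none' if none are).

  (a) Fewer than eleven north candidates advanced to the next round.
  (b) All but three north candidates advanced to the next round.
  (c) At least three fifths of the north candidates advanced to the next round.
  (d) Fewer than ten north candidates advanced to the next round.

|A| = 14, |A ∩ B| = 10, |A ∖ B| = 4.
(a) |A ∩ B| < 11: holds.
(b) |A ∖ B| = 3: fails.
(c) |A ∩ B| / |A| ≥ 3/5: holds.
(d) |A ∩ B| < 10: fails.

(a), (c)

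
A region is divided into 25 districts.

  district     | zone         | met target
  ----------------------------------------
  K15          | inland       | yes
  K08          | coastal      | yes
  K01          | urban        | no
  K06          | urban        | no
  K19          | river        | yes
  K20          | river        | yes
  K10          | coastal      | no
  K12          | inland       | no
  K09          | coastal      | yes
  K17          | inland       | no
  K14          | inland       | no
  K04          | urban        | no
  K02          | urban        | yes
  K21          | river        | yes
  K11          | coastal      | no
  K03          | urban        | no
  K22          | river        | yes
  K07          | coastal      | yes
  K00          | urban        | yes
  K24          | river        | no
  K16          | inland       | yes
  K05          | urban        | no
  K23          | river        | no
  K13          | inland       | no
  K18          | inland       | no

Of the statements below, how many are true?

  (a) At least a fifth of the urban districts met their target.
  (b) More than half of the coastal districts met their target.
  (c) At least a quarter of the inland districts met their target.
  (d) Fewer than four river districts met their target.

3

(a) urban: |A| = 7, |A ∩ B| = 2; needs |A ∩ B| / |A| ≥ 1/5 — true.
(b) coastal: |A| = 5, |A ∩ B| = 3; needs |A ∩ B| > |A ∖ B| — true.
(c) inland: |A| = 7, |A ∩ B| = 2; needs |A ∩ B| / |A| ≥ 1/4 — true.
(d) river: |A| = 6, |A ∩ B| = 4; needs |A ∩ B| < 4 — false.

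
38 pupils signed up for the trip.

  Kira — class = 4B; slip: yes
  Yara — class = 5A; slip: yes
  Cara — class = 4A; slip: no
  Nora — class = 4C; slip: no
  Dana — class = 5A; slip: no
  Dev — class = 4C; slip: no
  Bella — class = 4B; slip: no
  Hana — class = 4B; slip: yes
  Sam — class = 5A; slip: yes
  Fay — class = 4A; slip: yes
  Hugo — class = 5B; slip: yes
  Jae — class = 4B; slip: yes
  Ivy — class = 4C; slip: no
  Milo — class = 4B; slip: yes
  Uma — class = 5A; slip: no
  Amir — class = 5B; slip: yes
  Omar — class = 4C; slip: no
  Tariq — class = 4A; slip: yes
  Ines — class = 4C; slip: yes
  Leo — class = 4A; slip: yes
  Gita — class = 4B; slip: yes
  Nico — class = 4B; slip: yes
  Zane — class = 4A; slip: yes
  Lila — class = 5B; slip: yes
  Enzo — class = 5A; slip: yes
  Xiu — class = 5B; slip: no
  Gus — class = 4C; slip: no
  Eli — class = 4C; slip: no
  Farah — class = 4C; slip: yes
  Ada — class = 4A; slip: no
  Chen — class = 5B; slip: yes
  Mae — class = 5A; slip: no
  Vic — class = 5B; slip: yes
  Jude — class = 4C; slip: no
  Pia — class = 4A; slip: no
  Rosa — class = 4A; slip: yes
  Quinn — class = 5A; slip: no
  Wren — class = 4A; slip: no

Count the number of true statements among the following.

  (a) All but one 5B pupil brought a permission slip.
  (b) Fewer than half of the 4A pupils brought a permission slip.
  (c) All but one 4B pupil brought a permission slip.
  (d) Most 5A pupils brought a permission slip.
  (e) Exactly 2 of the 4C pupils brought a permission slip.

(a) 5B: |A| = 6, |A ∩ B| = 5; needs |A ∖ B| = 1 — true.
(b) 4A: |A| = 9, |A ∩ B| = 5; needs |A ∩ B| < |A ∖ B| — false.
(c) 4B: |A| = 7, |A ∩ B| = 6; needs |A ∖ B| = 1 — true.
(d) 5A: |A| = 7, |A ∩ B| = 3; needs |A ∩ B| > |A ∖ B| — false.
(e) 4C: |A| = 9, |A ∩ B| = 2; needs |A ∩ B| = 2 — true.

3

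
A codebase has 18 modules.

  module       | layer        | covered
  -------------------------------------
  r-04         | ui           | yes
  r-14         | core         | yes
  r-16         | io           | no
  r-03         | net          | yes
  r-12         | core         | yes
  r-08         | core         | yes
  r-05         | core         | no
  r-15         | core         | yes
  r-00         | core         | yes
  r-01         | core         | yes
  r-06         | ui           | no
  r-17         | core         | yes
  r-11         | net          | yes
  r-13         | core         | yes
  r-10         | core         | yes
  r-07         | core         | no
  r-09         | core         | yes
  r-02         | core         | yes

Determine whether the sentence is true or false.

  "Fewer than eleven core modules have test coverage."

False

Truth condition: |A ∩ B| < 11.
A (the restrictor) = {r-14, r-12, r-08, r-05, r-15, r-00, r-01, r-17, r-13, r-10, r-07, r-09, r-02}, |A| = 13.
A ∩ B = {r-14, r-12, r-08, r-15, r-00, r-01, r-17, r-13, r-10, r-09, r-02}, so |A ∩ B| = 11.
|A ∩ B| = 11, so the statement is false.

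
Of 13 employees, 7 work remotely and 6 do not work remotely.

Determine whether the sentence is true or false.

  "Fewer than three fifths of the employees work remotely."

True

'Fewer than three fifths of the employees work remotely' holds iff |A ∩ B| / |A| < 3/5.
|A| = 13, |A ∩ B| = 7, |A ∖ B| = 6.
|A ∩ B|/|A| = 7/13, so the statement is true.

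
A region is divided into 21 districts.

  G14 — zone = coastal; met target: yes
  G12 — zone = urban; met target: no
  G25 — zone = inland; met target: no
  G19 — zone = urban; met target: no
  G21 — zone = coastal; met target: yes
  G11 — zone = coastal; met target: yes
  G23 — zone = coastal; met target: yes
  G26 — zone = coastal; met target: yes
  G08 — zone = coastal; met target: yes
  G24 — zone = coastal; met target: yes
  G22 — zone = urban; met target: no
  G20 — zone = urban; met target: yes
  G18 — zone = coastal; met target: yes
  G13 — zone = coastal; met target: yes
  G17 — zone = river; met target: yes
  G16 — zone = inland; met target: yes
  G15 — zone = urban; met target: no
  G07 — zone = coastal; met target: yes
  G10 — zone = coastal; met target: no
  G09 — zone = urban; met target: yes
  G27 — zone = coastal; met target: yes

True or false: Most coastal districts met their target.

The determiner here denotes the relation: |A ∩ B| > |A ∖ B|.
A (the restrictor) = {G14, G21, G11, G23, G26, G08, G24, G18, G13, G07, G10, G27}, |A| = 12.
A ∩ B = {G14, G21, G11, G23, G26, G08, G24, G18, G13, G07, G27}, so |A ∩ B| = 11.
A ∖ B = {G10}, so |A ∖ B| = 1.
11 > 1, so the statement is true.

True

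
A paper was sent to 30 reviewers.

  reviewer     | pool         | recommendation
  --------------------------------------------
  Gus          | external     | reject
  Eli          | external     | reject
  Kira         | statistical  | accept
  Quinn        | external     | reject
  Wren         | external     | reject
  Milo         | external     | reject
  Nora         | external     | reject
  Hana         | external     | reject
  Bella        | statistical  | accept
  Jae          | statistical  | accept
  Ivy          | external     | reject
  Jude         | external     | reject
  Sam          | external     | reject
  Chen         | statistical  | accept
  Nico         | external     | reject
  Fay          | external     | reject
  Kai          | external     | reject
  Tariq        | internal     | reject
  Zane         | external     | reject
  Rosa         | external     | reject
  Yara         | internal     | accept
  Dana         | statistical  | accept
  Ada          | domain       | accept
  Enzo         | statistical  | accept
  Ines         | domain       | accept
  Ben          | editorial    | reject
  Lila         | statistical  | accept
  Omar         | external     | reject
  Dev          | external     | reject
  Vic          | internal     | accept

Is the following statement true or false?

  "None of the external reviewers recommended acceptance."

Truth condition: A ∩ B = ∅ (|A ∩ B| = 0).
|A| = 17, |A ∩ B| = 0, |A ∖ B| = 17.
So the statement is true.

True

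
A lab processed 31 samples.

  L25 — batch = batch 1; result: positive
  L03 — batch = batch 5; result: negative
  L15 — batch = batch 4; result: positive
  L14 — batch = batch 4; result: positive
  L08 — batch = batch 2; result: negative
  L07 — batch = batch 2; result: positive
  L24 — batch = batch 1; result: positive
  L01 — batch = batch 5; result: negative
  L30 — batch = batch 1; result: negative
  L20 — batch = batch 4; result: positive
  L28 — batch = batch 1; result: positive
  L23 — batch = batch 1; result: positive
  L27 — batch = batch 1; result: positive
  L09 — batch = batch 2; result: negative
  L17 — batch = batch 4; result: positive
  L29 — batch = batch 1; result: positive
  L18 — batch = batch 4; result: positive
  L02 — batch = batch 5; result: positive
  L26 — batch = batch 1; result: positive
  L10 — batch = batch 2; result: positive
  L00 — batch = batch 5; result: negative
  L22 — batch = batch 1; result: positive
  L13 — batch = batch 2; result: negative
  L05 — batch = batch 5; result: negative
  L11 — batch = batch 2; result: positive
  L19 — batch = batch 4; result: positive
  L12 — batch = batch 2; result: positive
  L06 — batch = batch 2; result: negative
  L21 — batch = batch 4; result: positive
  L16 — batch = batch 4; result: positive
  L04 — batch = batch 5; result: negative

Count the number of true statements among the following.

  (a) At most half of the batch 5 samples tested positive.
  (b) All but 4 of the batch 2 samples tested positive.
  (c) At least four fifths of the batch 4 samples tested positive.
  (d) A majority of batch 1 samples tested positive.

(a) batch 5: |A| = 6, |A ∩ B| = 1; needs |A ∩ B| ≤ |A ∖ B| — true.
(b) batch 2: |A| = 8, |A ∩ B| = 4; needs |A ∖ B| = 4 — true.
(c) batch 4: |A| = 8, |A ∩ B| = 8; needs |A ∩ B| / |A| ≥ 4/5 — true.
(d) batch 1: |A| = 9, |A ∩ B| = 8; needs |A ∩ B| > |A ∖ B| — true.

4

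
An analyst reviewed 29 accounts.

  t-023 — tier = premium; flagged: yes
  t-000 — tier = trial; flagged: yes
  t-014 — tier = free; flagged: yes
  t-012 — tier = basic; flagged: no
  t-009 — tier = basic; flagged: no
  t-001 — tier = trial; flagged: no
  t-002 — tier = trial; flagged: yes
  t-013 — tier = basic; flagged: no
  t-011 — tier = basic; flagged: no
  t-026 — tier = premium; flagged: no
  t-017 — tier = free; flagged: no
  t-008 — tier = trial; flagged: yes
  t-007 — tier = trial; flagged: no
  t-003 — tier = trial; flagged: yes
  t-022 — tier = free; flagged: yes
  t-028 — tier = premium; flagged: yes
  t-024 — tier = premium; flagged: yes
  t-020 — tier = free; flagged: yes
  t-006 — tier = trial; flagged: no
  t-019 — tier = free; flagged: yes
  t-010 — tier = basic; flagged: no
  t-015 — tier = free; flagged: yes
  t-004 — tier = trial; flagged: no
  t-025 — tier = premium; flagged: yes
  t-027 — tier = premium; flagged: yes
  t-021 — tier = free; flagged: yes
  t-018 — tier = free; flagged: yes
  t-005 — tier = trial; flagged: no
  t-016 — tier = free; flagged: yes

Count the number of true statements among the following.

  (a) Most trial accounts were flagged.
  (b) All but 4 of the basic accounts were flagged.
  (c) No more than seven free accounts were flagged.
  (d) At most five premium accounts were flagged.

(a) trial: |A| = 9, |A ∩ B| = 4; needs |A ∩ B| > |A ∖ B| — false.
(b) basic: |A| = 5, |A ∩ B| = 0; needs |A ∖ B| = 4 — false.
(c) free: |A| = 9, |A ∩ B| = 8; needs |A ∩ B| ≤ 7 — false.
(d) premium: |A| = 6, |A ∩ B| = 5; needs |A ∩ B| ≤ 5 — true.

1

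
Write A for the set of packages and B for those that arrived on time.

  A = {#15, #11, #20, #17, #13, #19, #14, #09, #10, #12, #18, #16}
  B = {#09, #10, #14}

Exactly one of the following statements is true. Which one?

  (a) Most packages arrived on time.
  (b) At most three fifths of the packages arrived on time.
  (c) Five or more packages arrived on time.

|A| = 12, |A ∩ B| = 3, |A ∖ B| = 9.
(a) requires |A ∩ B| > |A ∖ B|: false.
(b) requires |A ∩ B| / |A| ≤ 3/5: true.
(c) requires |A ∩ B| ≥ 5: false.

(b)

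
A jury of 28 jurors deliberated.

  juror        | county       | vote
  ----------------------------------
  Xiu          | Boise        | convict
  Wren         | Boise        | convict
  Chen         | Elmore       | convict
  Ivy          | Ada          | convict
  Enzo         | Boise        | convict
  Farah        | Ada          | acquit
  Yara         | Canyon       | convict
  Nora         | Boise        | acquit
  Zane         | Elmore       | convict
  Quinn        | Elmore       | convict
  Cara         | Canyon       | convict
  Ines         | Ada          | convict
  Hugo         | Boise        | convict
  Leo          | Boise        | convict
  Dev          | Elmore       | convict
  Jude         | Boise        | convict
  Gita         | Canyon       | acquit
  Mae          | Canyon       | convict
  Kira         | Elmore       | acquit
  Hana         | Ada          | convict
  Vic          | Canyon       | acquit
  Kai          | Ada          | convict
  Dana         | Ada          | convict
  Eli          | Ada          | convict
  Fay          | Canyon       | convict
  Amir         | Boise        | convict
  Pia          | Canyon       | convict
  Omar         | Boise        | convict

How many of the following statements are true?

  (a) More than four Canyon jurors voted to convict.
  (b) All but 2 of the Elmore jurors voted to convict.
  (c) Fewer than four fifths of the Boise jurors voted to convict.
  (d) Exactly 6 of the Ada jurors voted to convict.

2

(a) Canyon: |A| = 7, |A ∩ B| = 5; needs |A ∩ B| > 4 — true.
(b) Elmore: |A| = 5, |A ∩ B| = 4; needs |A ∖ B| = 2 — false.
(c) Boise: |A| = 9, |A ∩ B| = 8; needs |A ∩ B| / |A| < 4/5 — false.
(d) Ada: |A| = 7, |A ∩ B| = 6; needs |A ∩ B| = 6 — true.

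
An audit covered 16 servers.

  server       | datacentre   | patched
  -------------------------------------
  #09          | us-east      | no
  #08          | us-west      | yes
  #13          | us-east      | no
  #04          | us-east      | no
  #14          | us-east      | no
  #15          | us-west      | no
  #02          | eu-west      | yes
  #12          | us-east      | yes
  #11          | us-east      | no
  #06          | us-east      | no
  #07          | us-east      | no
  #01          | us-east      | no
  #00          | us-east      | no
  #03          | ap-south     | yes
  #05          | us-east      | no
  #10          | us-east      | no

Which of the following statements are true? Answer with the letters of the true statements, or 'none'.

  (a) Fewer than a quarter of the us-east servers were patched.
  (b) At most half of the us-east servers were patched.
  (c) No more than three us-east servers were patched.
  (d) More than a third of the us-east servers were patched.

|A| = 12, |A ∩ B| = 1, |A ∖ B| = 11.
(a) |A ∩ B| / |A| < 1/4: holds.
(b) |A ∩ B| ≤ |A ∖ B|: holds.
(c) |A ∩ B| ≤ 3: holds.
(d) |A ∩ B| / |A| > 1/3: fails.

(a), (b), (c)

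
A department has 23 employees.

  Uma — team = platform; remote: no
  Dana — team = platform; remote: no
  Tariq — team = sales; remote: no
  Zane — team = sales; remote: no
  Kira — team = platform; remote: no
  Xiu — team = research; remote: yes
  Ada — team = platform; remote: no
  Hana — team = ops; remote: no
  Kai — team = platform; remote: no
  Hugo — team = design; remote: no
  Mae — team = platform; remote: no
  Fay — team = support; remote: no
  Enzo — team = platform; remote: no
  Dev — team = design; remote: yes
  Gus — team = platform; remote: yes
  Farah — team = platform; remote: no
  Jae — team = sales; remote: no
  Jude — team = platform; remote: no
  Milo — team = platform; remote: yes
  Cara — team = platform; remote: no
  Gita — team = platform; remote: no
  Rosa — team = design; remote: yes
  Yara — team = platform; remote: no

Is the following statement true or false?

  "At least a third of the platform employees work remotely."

False

Truth condition: |A ∩ B| / |A| ≥ 1/3.
A (the restrictor) = {Uma, Dana, Kira, Ada, Kai, Mae, Enzo, Gus, Farah, Jude, Milo, Cara, Gita, Yara}, |A| = 14.
A ∩ B = {Gus, Milo}, so |A ∩ B| = 2.
A ∖ B = {Uma, Dana, Kira, Ada, Kai, Mae, Enzo, Farah, Jude, Cara, Gita, Yara}, so |A ∖ B| = 12.
|A ∩ B|/|A| = 2/14, so the statement is false.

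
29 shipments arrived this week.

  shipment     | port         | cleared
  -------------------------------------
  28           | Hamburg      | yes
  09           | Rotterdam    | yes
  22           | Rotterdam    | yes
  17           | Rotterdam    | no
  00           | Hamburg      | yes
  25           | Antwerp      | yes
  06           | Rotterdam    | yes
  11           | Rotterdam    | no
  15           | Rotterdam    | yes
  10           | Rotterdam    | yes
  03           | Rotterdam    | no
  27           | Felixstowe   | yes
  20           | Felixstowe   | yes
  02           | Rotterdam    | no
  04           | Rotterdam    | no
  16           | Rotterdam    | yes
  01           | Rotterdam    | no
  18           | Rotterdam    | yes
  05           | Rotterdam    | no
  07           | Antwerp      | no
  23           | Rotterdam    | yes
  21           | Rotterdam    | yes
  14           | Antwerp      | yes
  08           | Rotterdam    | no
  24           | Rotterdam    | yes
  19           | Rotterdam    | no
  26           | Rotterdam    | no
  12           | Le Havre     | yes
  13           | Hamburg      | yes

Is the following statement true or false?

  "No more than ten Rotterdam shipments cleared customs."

True

'No more than ten Rotterdam shipments cleared customs' holds iff |A ∩ B| ≤ 10.
|A| = 20, |A ∩ B| = 10, |A ∖ B| = 10.
|A ∩ B| = 10, so the statement is true.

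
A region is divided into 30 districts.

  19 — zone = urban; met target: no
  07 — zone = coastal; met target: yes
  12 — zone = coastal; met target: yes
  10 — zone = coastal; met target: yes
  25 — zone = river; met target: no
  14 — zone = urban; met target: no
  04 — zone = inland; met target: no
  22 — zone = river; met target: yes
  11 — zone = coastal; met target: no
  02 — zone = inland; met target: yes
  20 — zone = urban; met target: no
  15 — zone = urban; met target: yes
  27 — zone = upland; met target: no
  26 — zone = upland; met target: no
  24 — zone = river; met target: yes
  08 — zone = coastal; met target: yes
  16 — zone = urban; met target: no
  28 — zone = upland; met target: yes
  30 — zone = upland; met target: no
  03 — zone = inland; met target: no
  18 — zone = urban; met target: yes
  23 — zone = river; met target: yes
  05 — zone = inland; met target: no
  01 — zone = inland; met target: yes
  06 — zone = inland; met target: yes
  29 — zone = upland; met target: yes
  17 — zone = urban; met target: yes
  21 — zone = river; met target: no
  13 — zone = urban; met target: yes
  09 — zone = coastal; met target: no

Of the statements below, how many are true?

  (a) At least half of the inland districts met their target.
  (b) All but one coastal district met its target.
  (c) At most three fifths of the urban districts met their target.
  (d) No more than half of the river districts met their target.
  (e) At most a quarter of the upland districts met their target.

2

(a) inland: |A| = 6, |A ∩ B| = 3; needs |A ∩ B| ≥ |A ∖ B| — true.
(b) coastal: |A| = 6, |A ∩ B| = 4; needs |A ∖ B| = 1 — false.
(c) urban: |A| = 8, |A ∩ B| = 4; needs |A ∩ B| / |A| ≤ 3/5 — true.
(d) river: |A| = 5, |A ∩ B| = 3; needs |A ∩ B| ≤ |A ∖ B| — false.
(e) upland: |A| = 5, |A ∩ B| = 2; needs |A ∩ B| / |A| ≤ 1/4 — false.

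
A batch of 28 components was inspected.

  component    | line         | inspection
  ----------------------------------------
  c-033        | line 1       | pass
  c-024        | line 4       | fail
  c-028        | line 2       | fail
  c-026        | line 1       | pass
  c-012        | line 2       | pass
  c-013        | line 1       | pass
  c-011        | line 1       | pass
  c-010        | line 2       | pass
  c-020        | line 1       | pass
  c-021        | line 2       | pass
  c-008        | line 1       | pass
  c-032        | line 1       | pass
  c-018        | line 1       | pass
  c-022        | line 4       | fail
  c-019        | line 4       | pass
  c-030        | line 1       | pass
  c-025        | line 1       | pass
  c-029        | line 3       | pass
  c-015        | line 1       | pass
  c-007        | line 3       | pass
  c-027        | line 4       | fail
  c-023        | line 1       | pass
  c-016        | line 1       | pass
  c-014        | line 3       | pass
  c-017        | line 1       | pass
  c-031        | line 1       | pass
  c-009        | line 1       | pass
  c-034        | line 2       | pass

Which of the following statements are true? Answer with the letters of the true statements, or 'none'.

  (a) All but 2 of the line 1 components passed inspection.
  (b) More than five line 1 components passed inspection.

|A| = 16, |A ∩ B| = 16, |A ∖ B| = 0.
(a) |A ∖ B| = 2: fails.
(b) |A ∩ B| > 5: holds.

(b)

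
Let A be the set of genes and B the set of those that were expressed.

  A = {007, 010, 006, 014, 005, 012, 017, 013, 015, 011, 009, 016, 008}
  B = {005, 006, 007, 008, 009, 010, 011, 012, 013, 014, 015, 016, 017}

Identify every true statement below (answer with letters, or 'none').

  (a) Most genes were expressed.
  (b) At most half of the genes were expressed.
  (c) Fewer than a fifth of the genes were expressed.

|A| = 13, |A ∩ B| = 13, |A ∖ B| = 0.
(a) |A ∩ B| > |A ∖ B|: holds.
(b) |A ∩ B| ≤ |A ∖ B|: fails.
(c) |A ∩ B| / |A| < 1/5: fails.

(a)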